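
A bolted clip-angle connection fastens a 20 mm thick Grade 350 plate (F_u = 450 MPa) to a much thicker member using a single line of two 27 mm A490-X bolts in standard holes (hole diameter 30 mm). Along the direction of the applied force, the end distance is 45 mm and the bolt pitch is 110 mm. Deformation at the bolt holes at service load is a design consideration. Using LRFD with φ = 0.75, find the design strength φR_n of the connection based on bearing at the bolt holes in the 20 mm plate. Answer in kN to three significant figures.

680 kN

Per bolt r_n = 1.2 l_c t F_u ≤ 2.4 d t F_u; upper limit = 2.4 × 27 × 20 × 450 / 1000 = 583.2 kN.
Edge bolt: l_c = 45 − 30/2 = 30 mm → 1.2 × 30 × 20 × 450 / 1000 = 324 → r_n = 324 kN.
Interior bolts: l_c = 110 − 30 = 80 mm → 1.2 × 80 × 20 × 450 / 1000 = 864 → r_n = 583.2 kN.
R_n = 1 × 324 + 1 × 583.2 = 907.2 kN.
Design strength φR_n = 0.75 × 907.2 = 680 kN.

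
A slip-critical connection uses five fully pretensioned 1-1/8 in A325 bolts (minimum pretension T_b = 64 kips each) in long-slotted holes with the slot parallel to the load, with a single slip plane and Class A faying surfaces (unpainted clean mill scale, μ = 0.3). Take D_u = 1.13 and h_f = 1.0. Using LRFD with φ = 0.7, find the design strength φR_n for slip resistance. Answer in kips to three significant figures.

R_n = μ · D_u · h_f · T_b · n_s · n_b = 0.3 × 1.13 × 1.0 × 64 × 1 × 5 = 108.5 kips.
Design strength φR_n = 0.7 × 108.5 = 75.9 kips.

75.9 kips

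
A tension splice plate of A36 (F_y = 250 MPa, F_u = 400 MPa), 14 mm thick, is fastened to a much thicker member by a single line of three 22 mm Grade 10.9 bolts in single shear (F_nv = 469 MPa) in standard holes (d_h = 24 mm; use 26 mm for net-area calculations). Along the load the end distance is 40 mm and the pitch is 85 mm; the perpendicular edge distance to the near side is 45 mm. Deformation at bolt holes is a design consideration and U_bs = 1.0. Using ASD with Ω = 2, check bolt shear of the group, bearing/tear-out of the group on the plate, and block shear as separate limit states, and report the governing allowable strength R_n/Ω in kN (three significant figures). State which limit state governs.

267 kN (bolt shear governs)

Bolt shear: A_b = π·22²/4 = 380.1 mm²; R_n = 469 × 380.1 × 3 × 1 / 1000 = 534.8 kN → 534.8 / 2 = 267 kN.
Bearing: edge l_c = 28, r_n = 188.2 kN; interior l_c = 61, r_n = 295.7 kN; R_n = 188.2 + 2·295.7 = 779.5 kN → 390 kN.
Block shear: A_gv = 2940, A_nv = 2030, A_nt = 448 mm²; R_n = min(0.6F_uA_nv, 0.6F_yA_gv) + U_bs·F_u·A_nt = 620.2 kN → 310 kN.
Bolt shear governs: 267 kN.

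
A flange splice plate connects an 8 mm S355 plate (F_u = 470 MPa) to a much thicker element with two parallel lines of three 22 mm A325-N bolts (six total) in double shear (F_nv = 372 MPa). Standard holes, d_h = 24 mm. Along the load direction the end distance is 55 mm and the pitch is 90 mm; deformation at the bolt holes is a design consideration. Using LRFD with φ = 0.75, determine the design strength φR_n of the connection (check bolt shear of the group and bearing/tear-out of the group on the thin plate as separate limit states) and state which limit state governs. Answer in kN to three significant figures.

887 kN (bearing governs)

Bolt shear: A_b = π·22²/4 = 380.1 mm²; R_n = 372 × 380.1 × 6 × 2 / 1000 = 1697 kN → 0.75 × 1697 = 1270 kN.
Bearing (1.2 l_c t F_u ≤ 2.4 d t F_u): upper limit = 2.4·22·8·470 / 1000 = 198.5 kN.
  Edge l_c = 55 − 24/2 = 43 → r_n = 194 kN; interior l_c = 90 − 24 = 66 → r_n = 198.5 kN.
  R_n,bearing = 2·194 + 4·198.5 = 1182 kN → 0.75 × 1182 = 887 kN.
Bearing governs: 887 kN.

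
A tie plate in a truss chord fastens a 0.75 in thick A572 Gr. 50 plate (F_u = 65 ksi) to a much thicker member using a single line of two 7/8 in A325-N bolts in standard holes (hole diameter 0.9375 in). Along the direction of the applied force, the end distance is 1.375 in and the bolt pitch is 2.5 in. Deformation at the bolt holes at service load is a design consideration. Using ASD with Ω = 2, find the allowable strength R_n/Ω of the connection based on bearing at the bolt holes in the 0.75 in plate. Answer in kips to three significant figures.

72.2 kips

Per bolt r_n = 1.2 l_c t F_u ≤ 2.4 d t F_u; upper limit = 2.4 × 0.875 × 0.75 × 65 = 102.4 kips.
Edge bolt: l_c = 1.375 − 0.9375/2 = 0.9062 in → 1.2 × 0.9062 × 0.75 × 65 = 53.02 → r_n = 53.02 kips.
Interior bolts: l_c = 2.5 − 0.9375 = 1.562 in → 1.2 × 1.562 × 0.75 × 65 = 91.41 → r_n = 91.41 kips.
R_n = 1 × 53.02 + 1 × 91.41 = 144.4 kips.
Allowable strength R_n/Ω = 144.4 / 2 = 72.2 kips.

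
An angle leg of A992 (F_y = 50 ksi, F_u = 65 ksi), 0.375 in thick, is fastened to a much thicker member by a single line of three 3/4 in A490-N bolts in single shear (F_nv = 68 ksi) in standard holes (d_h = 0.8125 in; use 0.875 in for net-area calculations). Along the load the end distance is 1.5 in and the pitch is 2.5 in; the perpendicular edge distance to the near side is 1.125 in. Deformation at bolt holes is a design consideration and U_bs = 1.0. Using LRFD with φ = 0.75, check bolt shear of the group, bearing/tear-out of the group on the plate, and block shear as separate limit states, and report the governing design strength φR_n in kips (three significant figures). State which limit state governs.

Bolt shear: A_b = π·0.75²/4 = 0.4418 in²; R_n = 68 × 0.4418 × 3 × 1 = 90.12 kips → 0.75 × 90.12 = 67.6 kips.
Bearing: edge l_c = 1.094, r_n = 31.99 kips; interior l_c = 1.688, r_n = 43.87 kips; R_n = 31.99 + 2·43.87 = 119.7 kips → 89.8 kips.
Block shear: A_gv = 2.438, A_nv = 1.617, A_nt = 0.2578 in²; R_n = min(0.6F_uA_nv, 0.6F_yA_gv) + U_bs·F_u·A_nt = 79.83 kips → 59.9 kips.
Block shear governs: 59.9 kips.

59.9 kips (block shear governs)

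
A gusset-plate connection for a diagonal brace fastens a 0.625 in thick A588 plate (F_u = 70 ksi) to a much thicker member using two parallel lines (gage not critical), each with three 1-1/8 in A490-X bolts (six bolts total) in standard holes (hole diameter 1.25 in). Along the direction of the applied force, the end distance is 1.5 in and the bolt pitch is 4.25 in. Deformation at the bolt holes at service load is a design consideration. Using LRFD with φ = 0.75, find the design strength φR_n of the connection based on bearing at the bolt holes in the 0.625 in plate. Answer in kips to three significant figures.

423 kips

Per bolt r_n = 1.2 l_c t F_u ≤ 2.4 d t F_u; upper limit = 2.4 × 1.125 × 0.625 × 70 = 118.1 kips.
Edge bolt: l_c = 1.5 − 1.25/2 = 0.875 in → 1.2 × 0.875 × 0.625 × 70 = 45.94 → r_n = 45.94 kips.
Interior bolts: l_c = 4.25 − 1.25 = 3 in → 1.2 × 3 × 0.625 × 70 = 157.5 → r_n = 118.1 kips.
R_n = 2 × 45.94 + 4 × 118.1 = 564.4 kips.
Design strength φR_n = 0.75 × 564.4 = 423 kips.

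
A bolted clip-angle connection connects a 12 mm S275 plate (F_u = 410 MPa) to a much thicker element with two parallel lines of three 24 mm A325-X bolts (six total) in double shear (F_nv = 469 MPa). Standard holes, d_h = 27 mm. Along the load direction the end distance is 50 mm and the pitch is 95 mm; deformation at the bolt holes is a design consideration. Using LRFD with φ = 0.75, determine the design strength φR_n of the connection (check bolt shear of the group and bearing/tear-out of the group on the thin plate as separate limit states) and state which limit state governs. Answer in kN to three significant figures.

Bolt shear: A_b = π·24²/4 = 452.4 mm²; R_n = 469 × 452.4 × 6 × 2 / 1000 = 2546 kN → 0.75 × 2546 = 1910 kN.
Bearing (1.2 l_c t F_u ≤ 2.4 d t F_u): upper limit = 2.4·24·12·410 / 1000 = 283.4 kN.
  Edge l_c = 50 − 27/2 = 36.5 → r_n = 215.5 kN; interior l_c = 95 − 27 = 68 → r_n = 283.4 kN.
  R_n,bearing = 2·215.5 + 4·283.4 = 1565 kN → 0.75 × 1565 = 1170 kN.
Bearing governs: 1170 kN.

1170 kN (bearing governs)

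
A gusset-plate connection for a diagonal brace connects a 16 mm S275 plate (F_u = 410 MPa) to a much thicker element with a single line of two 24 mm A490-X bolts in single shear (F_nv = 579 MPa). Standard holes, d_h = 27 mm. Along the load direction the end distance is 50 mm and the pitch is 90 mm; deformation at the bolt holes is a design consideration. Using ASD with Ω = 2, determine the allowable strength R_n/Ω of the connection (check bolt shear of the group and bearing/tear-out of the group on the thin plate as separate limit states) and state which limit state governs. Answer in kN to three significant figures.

Bolt shear: A_b = π·24²/4 = 452.4 mm²; R_n = 579 × 452.4 × 2 × 1 / 1000 = 523.9 kN → 523.9 / 2 = 262 kN.
Bearing (1.2 l_c t F_u ≤ 2.4 d t F_u): upper limit = 2.4·24·16·410 / 1000 = 377.9 kN.
  Edge l_c = 50 − 27/2 = 36.5 → r_n = 287.3 kN; interior l_c = 90 − 27 = 63 → r_n = 377.9 kN.
  R_n,bearing = 1·287.3 + 1·377.9 = 665.2 kN → 665.2 / 2 = 333 kN.
Bolt shear governs: 262 kN.

262 kN (bolt shear governs)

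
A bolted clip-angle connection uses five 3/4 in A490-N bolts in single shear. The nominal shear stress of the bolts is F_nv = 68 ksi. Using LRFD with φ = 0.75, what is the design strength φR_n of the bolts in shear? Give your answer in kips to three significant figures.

113 kips

A_b = π × 0.75² / 4 = 0.4418 in².
R_n = F_nv · A_b · n · n_s = 68 × 0.4418 × 5 × 1 = 150.2 kips.
Design strength φR_n = 0.75 × 150.2 = 113 kips.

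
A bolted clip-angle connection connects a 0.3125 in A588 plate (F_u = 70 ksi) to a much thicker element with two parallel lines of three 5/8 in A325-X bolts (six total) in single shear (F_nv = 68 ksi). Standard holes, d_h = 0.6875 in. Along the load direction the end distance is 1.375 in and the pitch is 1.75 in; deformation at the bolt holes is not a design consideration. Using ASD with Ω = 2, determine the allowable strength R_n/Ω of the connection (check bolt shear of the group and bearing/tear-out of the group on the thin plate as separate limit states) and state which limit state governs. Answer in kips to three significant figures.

62.6 kips (bolt shear governs)

Bolt shear: A_b = π·0.625²/4 = 0.3068 in²; R_n = 68 × 0.3068 × 6 × 1 = 125.2 kips → 125.2 / 2 = 62.6 kips.
Bearing (1.5 l_c t F_u ≤ 3.0 d t F_u): upper limit = 3.0·0.625·0.3125·70 = 41.02 kips.
  Edge l_c = 1.375 − 0.6875/2 = 1.031 → r_n = 33.84 kips; interior l_c = 1.75 − 0.6875 = 1.062 → r_n = 34.86 kips.
  R_n,bearing = 2·33.84 + 4·34.86 = 207.1 kips → 207.1 / 2 = 104 kips.
Bolt shear governs: 62.6 kips.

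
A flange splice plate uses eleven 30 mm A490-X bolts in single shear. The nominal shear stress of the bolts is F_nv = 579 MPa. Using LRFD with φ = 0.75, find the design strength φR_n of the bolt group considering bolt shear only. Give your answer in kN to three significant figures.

3380 kN

A_b = π × 30² / 4 = 706.9 mm².
R_n = F_nv · A_b · n · n_s = 579 × 706.9 × 11 × 1 / 1000 = 4502 kN.
Design strength φR_n = 0.75 × 4502 = 3380 kN.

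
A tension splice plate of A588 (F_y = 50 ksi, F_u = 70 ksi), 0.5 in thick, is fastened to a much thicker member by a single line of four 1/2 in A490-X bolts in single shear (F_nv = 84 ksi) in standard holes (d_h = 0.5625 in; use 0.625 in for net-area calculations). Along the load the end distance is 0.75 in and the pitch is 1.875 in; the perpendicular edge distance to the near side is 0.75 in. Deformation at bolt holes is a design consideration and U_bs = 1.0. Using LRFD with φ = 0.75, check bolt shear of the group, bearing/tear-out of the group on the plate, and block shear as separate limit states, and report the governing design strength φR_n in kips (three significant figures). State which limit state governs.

Bolt shear: A_b = π·0.5²/4 = 0.1963 in²; R_n = 84 × 0.1963 × 4 × 1 = 65.97 kips → 0.75 × 65.97 = 49.5 kips.
Bearing: edge l_c = 0.4688, r_n = 19.69 kips; interior l_c = 1.312, r_n = 42 kips; R_n = 19.69 + 3·42 = 145.7 kips → 109 kips.
Block shear: A_gv = 3.188, A_nv = 2.094, A_nt = 0.2188 in²; R_n = min(0.6F_uA_nv, 0.6F_yA_gv) + U_bs·F_u·A_nt = 103.2 kips → 77.4 kips.
Bolt shear governs: 49.5 kips.

49.5 kips (bolt shear governs)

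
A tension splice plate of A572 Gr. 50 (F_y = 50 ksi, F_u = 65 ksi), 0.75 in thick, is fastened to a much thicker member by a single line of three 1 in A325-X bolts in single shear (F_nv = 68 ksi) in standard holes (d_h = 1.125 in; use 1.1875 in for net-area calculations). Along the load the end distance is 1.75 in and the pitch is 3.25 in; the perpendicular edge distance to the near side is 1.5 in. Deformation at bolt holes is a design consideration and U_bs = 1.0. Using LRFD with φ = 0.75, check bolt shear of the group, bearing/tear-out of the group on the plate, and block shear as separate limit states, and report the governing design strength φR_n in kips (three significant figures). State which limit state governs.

Bolt shear: A_b = π·1²/4 = 0.7854 in²; R_n = 68 × 0.7854 × 3 × 1 = 160.2 kips → 0.75 × 160.2 = 120 kips.
Bearing: edge l_c = 1.188, r_n = 69.47 kips; interior l_c = 2.125, r_n = 117 kips; R_n = 69.47 + 2·117 = 303.5 kips → 228 kips.
Block shear: A_gv = 6.188, A_nv = 3.961, A_nt = 0.6797 in²; R_n = min(0.6F_uA_nv, 0.6F_yA_gv) + U_bs·F_u·A_nt = 198.7 kips → 149 kips.
Bolt shear governs: 120 kips.

120 kips (bolt shear governs)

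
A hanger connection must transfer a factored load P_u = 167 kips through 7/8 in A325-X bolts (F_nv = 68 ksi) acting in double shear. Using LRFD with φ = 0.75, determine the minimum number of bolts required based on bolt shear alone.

A_b = π·0.875²/4 = 0.6013 in².
Per-bolt design strength φR_n = 0.75 × 68 × 0.6013 × 2 = 61.33 kips.
n ≥ 167 / 61.33 = 2.723 → use 3 bolts.

3 bolts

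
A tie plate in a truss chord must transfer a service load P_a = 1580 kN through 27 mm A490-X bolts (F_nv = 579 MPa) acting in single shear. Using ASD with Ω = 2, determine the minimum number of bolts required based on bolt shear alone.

10 bolts

A_b = π·27²/4 = 572.6 mm².
Per-bolt allowable strength R_n/Ω = 579 × 572.6 × 1 / 1000 / 2 = 165.8 kN.
n ≥ 1580 / 165.8 = 9.532 → use 10 bolts.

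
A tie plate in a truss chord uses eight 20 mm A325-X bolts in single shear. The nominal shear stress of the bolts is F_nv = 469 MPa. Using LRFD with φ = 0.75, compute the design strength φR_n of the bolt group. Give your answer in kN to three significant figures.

A_b = π × 20² / 4 = 314.2 mm².
R_n = F_nv · A_b · n · n_s = 469 × 314.2 × 8 × 1 / 1000 = 1179 kN.
Design strength φR_n = 0.75 × 1179 = 884 kN.

884 kN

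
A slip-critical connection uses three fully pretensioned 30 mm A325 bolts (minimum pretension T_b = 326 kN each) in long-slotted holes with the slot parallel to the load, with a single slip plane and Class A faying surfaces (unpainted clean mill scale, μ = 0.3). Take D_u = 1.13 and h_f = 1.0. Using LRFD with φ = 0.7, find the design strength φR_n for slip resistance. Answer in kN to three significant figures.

R_n = μ · D_u · h_f · T_b · n_s · n_b = 0.3 × 1.13 × 1.0 × 326 × 1 × 3 = 331.5 kN.
Design strength φR_n = 0.7 × 331.5 = 232 kN.

232 kN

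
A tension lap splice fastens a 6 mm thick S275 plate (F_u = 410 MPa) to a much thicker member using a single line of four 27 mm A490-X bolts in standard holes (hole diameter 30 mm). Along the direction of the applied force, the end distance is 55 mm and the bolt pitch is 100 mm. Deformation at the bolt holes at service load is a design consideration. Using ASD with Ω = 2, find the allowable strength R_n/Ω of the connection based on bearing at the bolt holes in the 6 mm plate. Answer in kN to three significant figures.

Per bolt r_n = 1.2 l_c t F_u ≤ 2.4 d t F_u; upper limit = 2.4 × 27 × 6 × 410 / 1000 = 159.4 kN.
Edge bolt: l_c = 55 − 30/2 = 40 mm → 1.2 × 40 × 6 × 410 / 1000 = 118.1 → r_n = 118.1 kN.
Interior bolts: l_c = 100 − 30 = 70 mm → 1.2 × 70 × 6 × 410 / 1000 = 206.6 → r_n = 159.4 kN.
R_n = 1 × 118.1 + 3 × 159.4 = 596.3 kN.
Allowable strength R_n/Ω = 596.3 / 2 = 298 kN.

298 kN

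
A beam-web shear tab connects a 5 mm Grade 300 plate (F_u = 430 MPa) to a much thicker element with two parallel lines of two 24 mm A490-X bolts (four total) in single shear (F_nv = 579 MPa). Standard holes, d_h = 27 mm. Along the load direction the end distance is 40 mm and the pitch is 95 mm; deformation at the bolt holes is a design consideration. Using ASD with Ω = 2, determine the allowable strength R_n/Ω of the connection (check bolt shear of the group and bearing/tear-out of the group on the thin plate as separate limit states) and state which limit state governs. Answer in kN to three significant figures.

Bolt shear: A_b = π·24²/4 = 452.4 mm²; R_n = 579 × 452.4 × 4 × 1 / 1000 = 1048 kN → 1048 / 2 = 524 kN.
Bearing (1.2 l_c t F_u ≤ 2.4 d t F_u): upper limit = 2.4·24·5·430 / 1000 = 123.8 kN.
  Edge l_c = 40 − 27/2 = 26.5 → r_n = 68.37 kN; interior l_c = 95 − 27 = 68 → r_n = 123.8 kN.
  R_n,bearing = 2·68.37 + 2·123.8 = 384.4 kN → 384.4 / 2 = 192 kN.
Bearing governs: 192 kN.

192 kN (bearing governs)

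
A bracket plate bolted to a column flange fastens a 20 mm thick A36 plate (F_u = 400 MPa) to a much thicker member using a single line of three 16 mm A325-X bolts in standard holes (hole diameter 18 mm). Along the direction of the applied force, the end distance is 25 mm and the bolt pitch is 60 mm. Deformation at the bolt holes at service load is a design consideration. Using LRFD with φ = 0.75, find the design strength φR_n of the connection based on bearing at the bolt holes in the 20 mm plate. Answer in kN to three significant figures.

576 kN

Per bolt r_n = 1.2 l_c t F_u ≤ 2.4 d t F_u; upper limit = 2.4 × 16 × 20 × 400 / 1000 = 307.2 kN.
Edge bolt: l_c = 25 − 18/2 = 16 mm → 1.2 × 16 × 20 × 400 / 1000 = 153.6 → r_n = 153.6 kN.
Interior bolts: l_c = 60 − 18 = 42 mm → 1.2 × 42 × 20 × 400 / 1000 = 403.2 → r_n = 307.2 kN.
R_n = 1 × 153.6 + 2 × 307.2 = 768 kN.
Design strength φR_n = 0.75 × 768 = 576 kN.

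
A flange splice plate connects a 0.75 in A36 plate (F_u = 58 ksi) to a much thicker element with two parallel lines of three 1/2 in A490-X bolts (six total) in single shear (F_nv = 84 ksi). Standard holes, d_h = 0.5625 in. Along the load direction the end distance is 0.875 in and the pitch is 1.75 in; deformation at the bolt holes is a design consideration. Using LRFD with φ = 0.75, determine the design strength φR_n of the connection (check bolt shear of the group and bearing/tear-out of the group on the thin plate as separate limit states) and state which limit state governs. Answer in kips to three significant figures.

Bolt shear: A_b = π·0.5²/4 = 0.1963 in²; R_n = 84 × 0.1963 × 6 × 1 = 98.96 kips → 0.75 × 98.96 = 74.2 kips.
Bearing (1.2 l_c t F_u ≤ 2.4 d t F_u): upper limit = 2.4·0.5·0.75·58 = 52.2 kips.
  Edge l_c = 0.875 − 0.5625/2 = 0.5938 → r_n = 30.99 kips; interior l_c = 1.75 − 0.5625 = 1.188 → r_n = 52.2 kips.
  R_n,bearing = 2·30.99 + 4·52.2 = 270.8 kips → 0.75 × 270.8 = 203 kips.
Bolt shear governs: 74.2 kips.

74.2 kips (bolt shear governs)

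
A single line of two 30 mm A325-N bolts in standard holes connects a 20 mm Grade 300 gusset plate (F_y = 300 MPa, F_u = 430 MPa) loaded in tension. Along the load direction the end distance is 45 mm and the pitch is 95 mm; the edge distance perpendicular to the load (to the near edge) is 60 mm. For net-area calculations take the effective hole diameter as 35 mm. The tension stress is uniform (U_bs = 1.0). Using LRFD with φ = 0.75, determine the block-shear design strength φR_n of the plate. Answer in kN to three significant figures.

613 kN

Shear plane L_v = 45 + 1·95 = 140 mm; A_gv = 140 × 20 = 2800 mm².
A_nv = (140 − 1.5·35) × 20 = 1750 mm².
A_nt = (60 − 0.5·35) × 20 = 850 mm².
0.6 F_u A_nv = 451.5 kN; 0.6 F_y A_gv = 504 kN → shear rupture governs the shear term.
R_n = 451.5 + 1.0 × 430 × 850 / 1000 = 817 kN.
Design strength φR_n = 0.75 × 817 = 613 kN.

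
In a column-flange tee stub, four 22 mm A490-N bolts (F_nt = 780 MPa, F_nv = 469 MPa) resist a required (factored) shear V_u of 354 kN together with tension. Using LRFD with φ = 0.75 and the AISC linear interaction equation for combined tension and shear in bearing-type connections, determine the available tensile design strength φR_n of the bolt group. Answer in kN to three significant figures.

A_b = π·22²/4 = 380.1 mm²; f_rv = 354 × 1000 / (4 × 380.1) = 232.8 MPa.
F'_nt = 1.3 F_nt − (F_nt / φF_nv) f_rv = 1.3·780 − (780/(0.75·469))·232.8 = 497.7 MPa, capped at F_nt → F'_nt = 497.7 MPa.
R_n = F'_nt · A_b · n = 497.7 × 380.1 × 4 / 1000 = 756.8 kN.
Design strength φR_n = 0.75 × 756.8 = 568 kN.

568 kN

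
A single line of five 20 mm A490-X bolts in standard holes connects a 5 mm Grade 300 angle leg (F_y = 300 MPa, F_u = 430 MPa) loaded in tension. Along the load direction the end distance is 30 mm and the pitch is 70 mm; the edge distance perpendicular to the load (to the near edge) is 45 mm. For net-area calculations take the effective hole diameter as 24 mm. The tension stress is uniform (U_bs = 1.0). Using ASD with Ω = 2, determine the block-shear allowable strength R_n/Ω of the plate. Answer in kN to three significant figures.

166 kN

Shear plane L_v = 30 + 4·70 = 310 mm; A_gv = 310 × 5 = 1550 mm².
A_nv = (310 − 4.5·24) × 5 = 1010 mm².
A_nt = (45 − 0.5·24) × 5 = 165 mm².
0.6 F_u A_nv = 260.6 kN; 0.6 F_y A_gv = 279 kN → shear rupture governs the shear term.
R_n = 260.6 + 1.0 × 430 × 165 / 1000 = 331.5 kN.
Allowable strength R_n/Ω = 331.5 / 2 = 166 kN.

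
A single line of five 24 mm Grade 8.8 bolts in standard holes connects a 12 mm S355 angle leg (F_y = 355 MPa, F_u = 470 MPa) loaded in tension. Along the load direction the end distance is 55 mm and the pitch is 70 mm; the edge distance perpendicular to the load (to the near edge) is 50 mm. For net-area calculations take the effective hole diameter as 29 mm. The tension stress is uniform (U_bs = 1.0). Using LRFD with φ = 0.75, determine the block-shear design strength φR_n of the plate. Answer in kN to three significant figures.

Shear plane L_v = 55 + 4·70 = 335 mm; A_gv = 335 × 12 = 4020 mm².
A_nv = (335 − 4.5·29) × 12 = 2454 mm².
A_nt = (50 − 0.5·29) × 12 = 426 mm².
0.6 F_u A_nv = 692 kN; 0.6 F_y A_gv = 856.3 kN → shear rupture governs the shear term.
R_n = 692 + 1.0 × 470 × 426 / 1000 = 892.2 kN.
Design strength φR_n = 0.75 × 892.2 = 669 kN.

669 kN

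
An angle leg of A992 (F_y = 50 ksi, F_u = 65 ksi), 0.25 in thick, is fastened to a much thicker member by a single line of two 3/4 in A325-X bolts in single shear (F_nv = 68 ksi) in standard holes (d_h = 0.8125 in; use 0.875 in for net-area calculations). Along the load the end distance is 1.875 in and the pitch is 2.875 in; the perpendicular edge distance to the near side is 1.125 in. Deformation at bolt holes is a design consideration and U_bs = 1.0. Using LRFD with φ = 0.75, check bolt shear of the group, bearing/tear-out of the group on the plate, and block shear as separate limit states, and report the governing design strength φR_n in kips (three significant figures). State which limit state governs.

33.5 kips (block shear governs)

Bolt shear: A_b = π·0.75²/4 = 0.4418 in²; R_n = 68 × 0.4418 × 2 × 1 = 60.08 kips → 0.75 × 60.08 = 45.1 kips.
Bearing: edge l_c = 1.469, r_n = 28.64 kips; interior l_c = 2.062, r_n = 29.25 kips; R_n = 28.64 + 1·29.25 = 57.89 kips → 43.4 kips.
Block shear: A_gv = 1.188, A_nv = 0.8594, A_nt = 0.1719 in²; R_n = min(0.6F_uA_nv, 0.6F_yA_gv) + U_bs·F_u·A_nt = 44.69 kips → 33.5 kips.
Block shear governs: 33.5 kips.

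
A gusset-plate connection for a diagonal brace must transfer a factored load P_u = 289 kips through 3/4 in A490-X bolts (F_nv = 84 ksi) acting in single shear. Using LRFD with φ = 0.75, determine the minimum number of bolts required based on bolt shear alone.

11 bolts

A_b = π·0.75²/4 = 0.4418 in².
Per-bolt design strength φR_n = 0.75 × 84 × 0.4418 × 1 = 27.83 kips.
n ≥ 289 / 27.83 = 10.38 → use 11 bolts.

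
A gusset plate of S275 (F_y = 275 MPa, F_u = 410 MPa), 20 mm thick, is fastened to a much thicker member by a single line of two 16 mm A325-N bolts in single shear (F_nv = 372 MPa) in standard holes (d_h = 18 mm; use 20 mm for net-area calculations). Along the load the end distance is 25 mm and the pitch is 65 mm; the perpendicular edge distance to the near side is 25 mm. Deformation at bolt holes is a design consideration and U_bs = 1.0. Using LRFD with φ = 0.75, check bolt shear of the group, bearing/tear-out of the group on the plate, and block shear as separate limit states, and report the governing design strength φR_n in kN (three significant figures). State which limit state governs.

112 kN (bolt shear governs)

Bolt shear: A_b = π·16²/4 = 201.1 mm²; R_n = 372 × 201.1 × 2 × 1 / 1000 = 149.6 kN → 0.75 × 149.6 = 112 kN.
Bearing: edge l_c = 16, r_n = 157.4 kN; interior l_c = 47, r_n = 314.9 kN; R_n = 157.4 + 1·314.9 = 472.3 kN → 354 kN.
Block shear: A_gv = 1800, A_nv = 1200, A_nt = 300 mm²; R_n = min(0.6F_uA_nv, 0.6F_yA_gv) + U_bs·F_u·A_nt = 418.2 kN → 314 kN.
Bolt shear governs: 112 kN.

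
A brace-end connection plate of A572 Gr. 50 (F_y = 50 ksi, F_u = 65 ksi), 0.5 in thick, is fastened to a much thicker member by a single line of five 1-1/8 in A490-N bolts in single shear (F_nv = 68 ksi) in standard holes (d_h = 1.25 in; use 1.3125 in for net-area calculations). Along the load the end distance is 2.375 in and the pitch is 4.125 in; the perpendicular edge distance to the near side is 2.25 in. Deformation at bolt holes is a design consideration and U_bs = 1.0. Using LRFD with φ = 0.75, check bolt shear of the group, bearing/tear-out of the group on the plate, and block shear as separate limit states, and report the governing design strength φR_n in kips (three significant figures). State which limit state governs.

229 kips (block shear governs)

Bolt shear: A_b = π·1.125²/4 = 0.994 in²; R_n = 68 × 0.994 × 5 × 1 = 338 kips → 0.75 × 338 = 253 kips.
Bearing: edge l_c = 1.75, r_n = 68.25 kips; interior l_c = 2.875, r_n = 87.75 kips; R_n = 68.25 + 4·87.75 = 419.2 kips → 314 kips.
Block shear: A_gv = 9.438, A_nv = 6.484, A_nt = 0.7969 in²; R_n = min(0.6F_uA_nv, 0.6F_yA_gv) + U_bs·F_u·A_nt = 304.7 kips → 229 kips.
Block shear governs: 229 kips.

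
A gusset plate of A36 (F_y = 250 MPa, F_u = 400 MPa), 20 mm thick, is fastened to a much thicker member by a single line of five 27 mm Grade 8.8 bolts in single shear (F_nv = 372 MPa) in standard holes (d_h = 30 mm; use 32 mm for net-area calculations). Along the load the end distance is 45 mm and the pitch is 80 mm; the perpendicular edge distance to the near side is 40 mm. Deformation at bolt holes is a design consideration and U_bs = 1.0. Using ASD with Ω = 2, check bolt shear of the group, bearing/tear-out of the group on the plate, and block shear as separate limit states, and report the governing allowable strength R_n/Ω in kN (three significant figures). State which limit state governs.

Bolt shear: A_b = π·27²/4 = 572.6 mm²; R_n = 372 × 572.6 × 5 × 1 / 1000 = 1065 kN → 1065 / 2 = 532 kN.
Bearing: edge l_c = 30, r_n = 288 kN; interior l_c = 50, r_n = 480 kN; R_n = 288 + 4·480 = 2208 kN → 1100 kN.
Block shear: A_gv = 7300, A_nv = 4420, A_nt = 480 mm²; R_n = min(0.6F_uA_nv, 0.6F_yA_gv) + U_bs·F_u·A_nt = 1253 kN → 626 kN.
Bolt shear governs: 532 kN.

532 kN (bolt shear governs)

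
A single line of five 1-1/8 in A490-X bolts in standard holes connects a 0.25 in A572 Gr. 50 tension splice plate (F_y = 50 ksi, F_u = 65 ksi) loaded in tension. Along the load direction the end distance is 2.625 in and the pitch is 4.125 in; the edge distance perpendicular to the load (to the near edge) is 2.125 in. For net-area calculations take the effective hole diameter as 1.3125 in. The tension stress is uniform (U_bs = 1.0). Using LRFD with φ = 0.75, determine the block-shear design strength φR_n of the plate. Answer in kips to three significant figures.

115 kips

Shear plane L_v = 2.625 + 4·4.125 = 19.12 in; A_gv = 19.12 × 0.25 = 4.781 in².
A_nv = (19.12 − 4.5·1.3125) × 0.25 = 3.305 in².
A_nt = (2.125 − 0.5·1.3125) × 0.25 = 0.3672 in².
0.6 F_u A_nv = 128.9 kips; 0.6 F_y A_gv = 143.4 kips → shear rupture governs the shear term.
R_n = 128.9 + 1.0 × 65 × 0.3672 = 152.8 kips.
Design strength φR_n = 0.75 × 152.8 = 115 kips.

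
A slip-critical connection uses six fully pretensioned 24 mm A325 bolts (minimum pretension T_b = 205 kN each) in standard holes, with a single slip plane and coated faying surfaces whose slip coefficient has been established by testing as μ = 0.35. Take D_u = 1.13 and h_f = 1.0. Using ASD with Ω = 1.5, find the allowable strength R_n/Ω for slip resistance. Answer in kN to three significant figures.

324 kN

R_n = μ · D_u · h_f · T_b · n_s · n_b = 0.35 × 1.13 × 1.0 × 205 × 1 × 6 = 486.5 kN.
Allowable strength R_n/Ω = 486.5 / 1.5 = 324 kN.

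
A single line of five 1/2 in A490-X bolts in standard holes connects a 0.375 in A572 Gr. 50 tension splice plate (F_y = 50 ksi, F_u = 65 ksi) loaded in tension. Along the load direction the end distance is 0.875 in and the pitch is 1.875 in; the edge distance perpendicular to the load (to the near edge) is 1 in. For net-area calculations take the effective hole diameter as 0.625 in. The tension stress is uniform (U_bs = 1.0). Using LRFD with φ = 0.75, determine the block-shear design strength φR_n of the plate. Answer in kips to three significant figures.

Shear plane L_v = 0.875 + 4·1.875 = 8.375 in; A_gv = 8.375 × 0.375 = 3.141 in².
A_nv = (8.375 − 4.5·0.625) × 0.375 = 2.086 in².
A_nt = (1 − 0.5·0.625) × 0.375 = 0.2578 in².
0.6 F_u A_nv = 81.35 kips; 0.6 F_y A_gv = 94.22 kips → shear rupture governs the shear term.
R_n = 81.35 + 1.0 × 65 × 0.2578 = 98.11 kips.
Design strength φR_n = 0.75 × 98.11 = 73.6 kips.

73.6 kips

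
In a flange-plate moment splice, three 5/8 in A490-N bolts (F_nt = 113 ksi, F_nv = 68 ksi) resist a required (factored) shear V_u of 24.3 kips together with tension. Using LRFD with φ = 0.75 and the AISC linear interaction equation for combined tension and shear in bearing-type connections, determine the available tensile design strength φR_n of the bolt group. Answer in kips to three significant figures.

61 kips

A_b = π·0.625²/4 = 0.3068 in²; f_rv = 24.3 / (3 × 0.3068) = 26.4 ksi.
F'_nt = 1.3 F_nt − (F_nt / φF_nv) f_rv = 1.3·113 − (113/(0.75·68))·26.4 = 88.4 ksi, capped at F_nt → F'_nt = 88.4 ksi.
R_n = F'_nt · A_b · n = 88.4 × 0.3068 × 3 = 81.36 kips.
Design strength φR_n = 0.75 × 81.36 = 61 kips.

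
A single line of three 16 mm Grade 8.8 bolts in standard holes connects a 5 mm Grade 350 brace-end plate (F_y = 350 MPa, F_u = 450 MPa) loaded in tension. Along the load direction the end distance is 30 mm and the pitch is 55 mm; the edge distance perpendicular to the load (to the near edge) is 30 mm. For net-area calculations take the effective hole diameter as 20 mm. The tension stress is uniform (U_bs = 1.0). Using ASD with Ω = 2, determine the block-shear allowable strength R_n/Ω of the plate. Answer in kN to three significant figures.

Shear plane L_v = 30 + 2·55 = 140 mm; A_gv = 140 × 5 = 700 mm².
A_nv = (140 − 2.5·20) × 5 = 450 mm².
A_nt = (30 − 0.5·20) × 5 = 100 mm².
0.6 F_u A_nv = 121.5 kN; 0.6 F_y A_gv = 147 kN → shear rupture governs the shear term.
R_n = 121.5 + 1.0 × 450 × 100 / 1000 = 166.5 kN.
Allowable strength R_n/Ω = 166.5 / 2 = 83.2 kN.

83.2 kN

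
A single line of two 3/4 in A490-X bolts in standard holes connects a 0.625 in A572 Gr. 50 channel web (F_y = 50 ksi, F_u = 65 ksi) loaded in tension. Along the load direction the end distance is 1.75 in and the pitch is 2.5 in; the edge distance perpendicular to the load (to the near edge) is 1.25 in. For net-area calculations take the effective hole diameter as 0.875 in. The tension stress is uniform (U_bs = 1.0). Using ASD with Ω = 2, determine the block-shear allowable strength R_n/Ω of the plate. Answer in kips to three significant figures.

52.3 kips

Shear plane L_v = 1.75 + 1·2.5 = 4.25 in; A_gv = 4.25 × 0.625 = 2.656 in².
A_nv = (4.25 − 1.5·0.875) × 0.625 = 1.836 in².
A_nt = (1.25 − 0.5·0.875) × 0.625 = 0.5078 in².
0.6 F_u A_nv = 71.6 kips; 0.6 F_y A_gv = 79.69 kips → shear rupture governs the shear term.
R_n = 71.6 + 1.0 × 65 × 0.5078 = 104.6 kips.
Allowable strength R_n/Ω = 104.6 / 2 = 52.3 kips.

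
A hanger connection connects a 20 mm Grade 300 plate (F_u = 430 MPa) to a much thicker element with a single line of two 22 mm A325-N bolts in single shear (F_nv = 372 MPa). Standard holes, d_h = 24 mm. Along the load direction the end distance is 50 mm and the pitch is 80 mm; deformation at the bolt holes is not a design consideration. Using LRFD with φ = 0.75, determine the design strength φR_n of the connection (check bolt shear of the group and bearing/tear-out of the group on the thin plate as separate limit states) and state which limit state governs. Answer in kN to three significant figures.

212 kN (bolt shear governs)

Bolt shear: A_b = π·22²/4 = 380.1 mm²; R_n = 372 × 380.1 × 2 × 1 / 1000 = 282.8 kN → 0.75 × 282.8 = 212 kN.
Bearing (1.5 l_c t F_u ≤ 3.0 d t F_u): upper limit = 3.0·22·20·430 / 1000 = 567.6 kN.
  Edge l_c = 50 − 24/2 = 38 → r_n = 490.2 kN; interior l_c = 80 − 24 = 56 → r_n = 567.6 kN.
  R_n,bearing = 1·490.2 + 1·567.6 = 1058 kN → 0.75 × 1058 = 793 kN.
Bolt shear governs: 212 kN.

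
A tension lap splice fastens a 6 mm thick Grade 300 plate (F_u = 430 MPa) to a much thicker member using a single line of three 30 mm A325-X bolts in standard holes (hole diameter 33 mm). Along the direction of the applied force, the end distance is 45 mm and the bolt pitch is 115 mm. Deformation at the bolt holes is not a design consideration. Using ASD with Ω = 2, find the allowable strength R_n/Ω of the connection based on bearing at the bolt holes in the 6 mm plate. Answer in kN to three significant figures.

287 kN

Per bolt r_n = 1.5 l_c t F_u ≤ 3.0 d t F_u; upper limit = 3.0 × 30 × 6 × 430 / 1000 = 232.2 kN.
Edge bolt: l_c = 45 − 33/2 = 28.5 mm → 1.5 × 28.5 × 6 × 430 / 1000 = 110.3 → r_n = 110.3 kN.
Interior bolts: l_c = 115 − 33 = 82 mm → 1.5 × 82 × 6 × 430 / 1000 = 317.3 → r_n = 232.2 kN.
R_n = 1 × 110.3 + 2 × 232.2 = 574.7 kN.
Allowable strength R_n/Ω = 574.7 / 2 = 287 kN.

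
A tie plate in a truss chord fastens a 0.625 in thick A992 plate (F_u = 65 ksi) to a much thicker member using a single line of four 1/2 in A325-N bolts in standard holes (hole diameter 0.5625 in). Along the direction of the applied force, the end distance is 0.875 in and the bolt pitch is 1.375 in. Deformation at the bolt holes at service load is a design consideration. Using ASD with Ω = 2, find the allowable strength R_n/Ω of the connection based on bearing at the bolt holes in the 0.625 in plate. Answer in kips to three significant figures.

Per bolt r_n = 1.2 l_c t F_u ≤ 2.4 d t F_u; upper limit = 2.4 × 0.5 × 0.625 × 65 = 48.75 kips.
Edge bolt: l_c = 0.875 − 0.5625/2 = 0.5938 in → 1.2 × 0.5938 × 0.625 × 65 = 28.95 → r_n = 28.95 kips.
Interior bolts: l_c = 1.375 − 0.5625 = 0.8125 in → 1.2 × 0.8125 × 0.625 × 65 = 39.61 → r_n = 39.61 kips.
R_n = 1 × 28.95 + 3 × 39.61 = 147.8 kips.
Allowable strength R_n/Ω = 147.8 / 2 = 73.9 kips.

73.9 kips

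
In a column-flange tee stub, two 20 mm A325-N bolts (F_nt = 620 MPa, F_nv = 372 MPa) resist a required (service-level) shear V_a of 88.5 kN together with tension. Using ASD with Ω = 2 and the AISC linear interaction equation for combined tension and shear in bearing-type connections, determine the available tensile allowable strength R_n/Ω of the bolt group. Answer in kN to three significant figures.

A_b = π·20²/4 = 314.2 mm²; f_rv = 88.5 × 1000 / (2 × 314.2) = 140.9 MPa.
F'_nt = 1.3 F_nt − (Ω F_nt / F_nv) f_rv = 1.3·620 − (2·620/372)·140.9 = 336.5 MPa, capped at F_nt → F'_nt = 336.5 MPa.
R_n = F'_nt · A_b · n = 336.5 × 314.2 × 2 / 1000 = 211.4 kN.
Allowable strength R_n/Ω = 211.4 / 2 = 106 kN.

106 kN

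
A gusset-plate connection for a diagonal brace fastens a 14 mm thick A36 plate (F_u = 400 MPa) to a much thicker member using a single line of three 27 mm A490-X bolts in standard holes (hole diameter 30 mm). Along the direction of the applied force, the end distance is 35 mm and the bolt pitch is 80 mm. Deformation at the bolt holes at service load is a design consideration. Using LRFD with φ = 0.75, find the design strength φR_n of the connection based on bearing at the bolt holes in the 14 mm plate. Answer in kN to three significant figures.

Per bolt r_n = 1.2 l_c t F_u ≤ 2.4 d t F_u; upper limit = 2.4 × 27 × 14 × 400 / 1000 = 362.9 kN.
Edge bolt: l_c = 35 − 30/2 = 20 mm → 1.2 × 20 × 14 × 400 / 1000 = 134.4 → r_n = 134.4 kN.
Interior bolts: l_c = 80 − 30 = 50 mm → 1.2 × 50 × 14 × 400 / 1000 = 336 → r_n = 336 kN.
R_n = 1 × 134.4 + 2 × 336 = 806.4 kN.
Design strength φR_n = 0.75 × 806.4 = 605 kN.

605 kN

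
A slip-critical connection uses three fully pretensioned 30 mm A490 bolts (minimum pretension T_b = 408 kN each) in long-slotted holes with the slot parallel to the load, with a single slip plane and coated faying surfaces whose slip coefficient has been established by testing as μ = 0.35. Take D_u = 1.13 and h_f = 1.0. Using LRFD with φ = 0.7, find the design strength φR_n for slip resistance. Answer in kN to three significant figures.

339 kN

R_n = μ · D_u · h_f · T_b · n_s · n_b = 0.35 × 1.13 × 1.0 × 408 × 1 × 3 = 484.1 kN.
Design strength φR_n = 0.7 × 484.1 = 339 kN.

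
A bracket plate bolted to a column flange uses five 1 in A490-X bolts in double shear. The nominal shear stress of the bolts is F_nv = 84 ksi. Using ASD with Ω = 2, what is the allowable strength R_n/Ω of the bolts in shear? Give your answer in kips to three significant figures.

A_b = π × 1² / 4 = 0.7854 in².
R_n = F_nv · A_b · n · n_s = 84 × 0.7854 × 5 × 2 = 659.7 kips.
Allowable strength R_n/Ω = 659.7 / 2 = 330 kips.

330 kips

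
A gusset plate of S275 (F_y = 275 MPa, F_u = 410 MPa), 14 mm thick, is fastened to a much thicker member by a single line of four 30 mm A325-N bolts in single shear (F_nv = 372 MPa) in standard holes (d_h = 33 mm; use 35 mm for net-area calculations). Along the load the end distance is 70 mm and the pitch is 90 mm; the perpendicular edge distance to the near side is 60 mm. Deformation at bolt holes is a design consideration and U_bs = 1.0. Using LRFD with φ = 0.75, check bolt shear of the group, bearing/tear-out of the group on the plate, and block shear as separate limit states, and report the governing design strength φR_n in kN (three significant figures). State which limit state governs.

745 kN (block shear governs)

Bolt shear: A_b = π·30²/4 = 706.9 mm²; R_n = 372 × 706.9 × 4 × 1 / 1000 = 1052 kN → 0.75 × 1052 = 789 kN.
Bearing: edge l_c = 53.5, r_n = 368.5 kN; interior l_c = 57, r_n = 392.6 kN; R_n = 368.5 + 3·392.6 = 1546 kN → 1160 kN.
Block shear: A_gv = 4760, A_nv = 3045, A_nt = 595 mm²; R_n = min(0.6F_uA_nv, 0.6F_yA_gv) + U_bs·F_u·A_nt = 993 kN → 745 kN.
Block shear governs: 745 kN.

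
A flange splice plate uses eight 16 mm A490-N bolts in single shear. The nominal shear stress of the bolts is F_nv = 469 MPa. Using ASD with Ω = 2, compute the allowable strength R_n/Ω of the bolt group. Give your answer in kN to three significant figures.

377 kN

A_b = π × 16² / 4 = 201.1 mm².
R_n = F_nv · A_b · n · n_s = 469 × 201.1 × 8 × 1 / 1000 = 754.4 kN.
Allowable strength R_n/Ω = 754.4 / 2 = 377 kN.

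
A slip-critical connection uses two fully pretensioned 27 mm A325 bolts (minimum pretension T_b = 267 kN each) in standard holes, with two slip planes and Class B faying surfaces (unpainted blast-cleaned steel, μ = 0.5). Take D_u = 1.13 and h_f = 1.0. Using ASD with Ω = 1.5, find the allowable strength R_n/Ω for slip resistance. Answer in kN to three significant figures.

402 kN

R_n = μ · D_u · h_f · T_b · n_s · n_b = 0.5 × 1.13 × 1.0 × 267 × 2 × 2 = 603.4 kN.
Allowable strength R_n/Ω = 603.4 / 1.5 = 402 kN.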